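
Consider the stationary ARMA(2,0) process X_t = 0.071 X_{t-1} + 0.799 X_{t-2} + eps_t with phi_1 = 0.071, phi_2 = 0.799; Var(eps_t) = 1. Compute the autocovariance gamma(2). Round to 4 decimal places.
\gamma(2) = 2.6039

Multiply the model equation by X_{t-k} and take expectations. With theta_0 = psi_0 = 1 and psi_j the MA(infinity) weights, this gives
  gamma(k) - sum_i phi_i gamma(k-i) = c_k,
  c_k = sigma^2 * sum_{j=k..q} theta_j psi_{j-k}   (c_k = 0 for k > q),
using gamma(-m) = gamma(m).
Pure AR (q = 0): c_0 = sigma^2 = 1, c_k = 0 for k >= 1.
Equations for k = 0, 1, 2 (AR order 2, c_2 = 0):
  (E0) gamma(0) = phi_1 gamma(1) + phi_2 gamma(2) + c_0
  (E1) gamma(1) = phi_1 gamma(0) + phi_2 gamma(1) + c_1
  (E2) gamma(2) = phi_1 gamma(1) + phi_2 gamma(0)
From (E1): gamma(1) = A gamma(0) + B with
  A = phi_1 / (1 - phi_2) = 0.071 / 0.201 = 0.353234,   B = c_1 / (1 - phi_2) = 0 / 0.201 = 0.
Insert (E2) into (E0): gamma(0) (1 - phi_2^2) = phi_1 (1 + phi_2) gamma(1) + c_0.
  phi_1 (1 + phi_2) = (0.071)(1.799) = 0.127729,   1 - phi_2^2 = 0.361599.
Replace gamma(1) by A gamma(0) + B and collect gamma(0):
  gamma(0) [0.361599 - (0.127729)(0.353234)] = c_0 = 1
  gamma(0) * 0.316481 = 1
  gamma(0) = 1 / 0.316481 = 3.159749.
  gamma(1) = A gamma(0) = (0.353234)(3.159749) = 1.11613.
  gamma(2) = phi_1 gamma(1) + phi_2 gamma(0) = (0.071)(1.11613) + (0.799)(3.159749) = 2.603885.
Therefore gamma(2) = 2.6039 (to 4 decimal places).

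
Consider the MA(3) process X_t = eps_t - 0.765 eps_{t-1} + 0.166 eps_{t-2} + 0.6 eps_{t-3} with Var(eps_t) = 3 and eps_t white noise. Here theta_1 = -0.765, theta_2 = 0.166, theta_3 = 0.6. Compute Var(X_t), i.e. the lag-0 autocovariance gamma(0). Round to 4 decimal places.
\gamma(0) = 5.9183

For an MA(q) process X_t = eps_t + sum_i theta_i eps_{t-i} with
Var(eps_t) = sigma^2, the variance is
  gamma(0) = sigma^2 * (1 + sum_i theta_i^2).
  sum_i theta_i^2 = (-0.765)^2 + (0.166)^2 + (0.6)^2 = 0.585225 + 0.027556 + 0.36 = 0.972781.
  gamma(0) = 3 * (1 + 0.972781) = 3 * 1.972781 = 5.918343, which rounds to 5.9183.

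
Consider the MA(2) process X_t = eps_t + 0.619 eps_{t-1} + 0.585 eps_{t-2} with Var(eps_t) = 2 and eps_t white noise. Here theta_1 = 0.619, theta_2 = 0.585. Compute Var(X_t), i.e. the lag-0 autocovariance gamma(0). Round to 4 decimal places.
\gamma(0) = 3.4508

For an MA(q) process X_t = eps_t + sum_i theta_i eps_{t-i} with
Var(eps_t) = sigma^2, the variance is
  gamma(0) = sigma^2 * (1 + sum_i theta_i^2).
  sum_i theta_i^2 = (0.619)^2 + (0.585)^2 = 0.383161 + 0.342225 = 0.725386.
  gamma(0) = 2 * (1 + 0.725386) = 2 * 1.725386 = 3.450772, which rounds to 3.4508.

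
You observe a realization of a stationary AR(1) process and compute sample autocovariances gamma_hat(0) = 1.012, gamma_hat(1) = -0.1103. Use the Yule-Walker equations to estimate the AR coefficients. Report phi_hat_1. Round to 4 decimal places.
\hat\phi_{1} = -0.1090

The Yule-Walker equations for an AR(p) process read, in matrix form,
  Gamma_p phi = r_p,   with   (Gamma_p)_{ij} = gamma(|i - j|),
                       (r_p)_i = gamma(i),   i,j = 1..p.
Substitute the sample gammas (Toeplitz matrix and right-hand side of size 1):
  Gamma_p = [[1.012]]
  r_p     = [-0.1103]
With p = 1 this is the single equation gamma(0) phi_1 = gamma(1):
  phi_hat_1 = gamma(1) / gamma(0) = -0.1103 / 1.012 = -0.1090.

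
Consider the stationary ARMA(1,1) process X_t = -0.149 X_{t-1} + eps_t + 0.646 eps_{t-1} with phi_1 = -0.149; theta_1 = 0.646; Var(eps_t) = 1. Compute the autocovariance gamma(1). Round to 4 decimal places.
\gamma(1) = 0.4594

Multiply the model equation by X_{t-k} and take expectations. With theta_0 = psi_0 = 1 and psi_j the MA(infinity) weights, this gives
  gamma(k) - sum_i phi_i gamma(k-i) = c_k,
  c_k = sigma^2 * sum_{j=k..q} theta_j psi_{j-k}   (c_k = 0 for k > q),
using gamma(-m) = gamma(m).
psi-weights needed (psi_j = theta_j + sum_i phi_i psi_{j-i}):
  psi_1 = theta_1 + phi_1 = 0.646 + (-0.149) = 0.497
Right-hand sides:
  c_0 = sigma^2 (1 + theta_1 psi_1) = 1 * (1 + (0.646)(0.497)) = 1 * 1.321062 = 1.321062
  c_1 = sigma^2 theta_1 = 1 * (0.646) = 0.646
  c_2 = 0
Equations for k = 0 and k = 1 (AR order 1):
  gamma(0) = phi_1 gamma(1) + c_0
  gamma(1) = phi_1 gamma(0) + c_1
Substituting the second into the first: gamma(0) (1 - phi_1^2) = c_0 + phi_1 c_1, so
  gamma(0) = (c_0 + phi_1 c_1) / (1 - phi_1^2) = (1.321062 + (-0.149)(0.646)) / (1 - (-0.149)^2) = 1.224808 / 0.977799 = 1.252617.
  gamma(1) = phi_1 gamma(0) + c_1 = (-0.149)(1.252617) + (0.646) = 0.45936.
Therefore gamma(1) = 0.4594 (to 4 decimal places).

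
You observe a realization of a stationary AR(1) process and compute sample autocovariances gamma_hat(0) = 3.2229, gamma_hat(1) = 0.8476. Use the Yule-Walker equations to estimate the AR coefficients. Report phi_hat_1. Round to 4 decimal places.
\hat\phi_{1} = 0.2630

The Yule-Walker equations for an AR(p) process read, in matrix form,
  Gamma_p phi = r_p,   with   (Gamma_p)_{ij} = gamma(|i - j|),
                       (r_p)_i = gamma(i),   i,j = 1..p.
Substitute the sample gammas (Toeplitz matrix and right-hand side of size 1):
  Gamma_p = [[3.2229]]
  r_p     = [0.8476]
With p = 1 this is the single equation gamma(0) phi_1 = gamma(1):
  phi_hat_1 = gamma(1) / gamma(0) = 0.8476 / 3.2229 = 0.2630.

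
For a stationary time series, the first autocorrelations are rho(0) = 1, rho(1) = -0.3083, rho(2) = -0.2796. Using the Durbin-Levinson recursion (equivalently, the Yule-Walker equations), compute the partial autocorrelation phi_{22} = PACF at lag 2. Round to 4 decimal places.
\phi_{22} = -0.4140

The PACF at lag k is phi_{kk}, the last component of the solution
to the Yule-Walker system G_k phi = r_k where
  (G_k)_{ij} = rho(|i - j|), (r_k)_i = rho(i), i,j = 1..k.
Equivalently, Durbin-Levinson gives phi_{kk} iteratively:
  phi_{11} = rho(1)
  phi_{kk} = [rho(k) - sum_{j=1..k-1} phi_{k-1,j} rho(k-j)]
            / [1 - sum_{j=1..k-1} phi_{k-1,j} rho(j)],
  phi_{k,j} = phi_{k-1,j} - phi_{kk} phi_{k-1,k-j},  j = 1..k-1.
Step k = 1:
  phi_11 = rho(1) = -0.3083.
Step k = 2:
  phi_22 = [rho(2) - phi_11 rho(1)] / [1 - phi_11 rho(1)] = [-0.2796 - (-0.3083)(-0.3083)] / [1 - (-0.3083)(-0.3083)]
         = -0.37464889 / 0.90495111 = -0.414.
Therefore phi_{22} = -0.4140.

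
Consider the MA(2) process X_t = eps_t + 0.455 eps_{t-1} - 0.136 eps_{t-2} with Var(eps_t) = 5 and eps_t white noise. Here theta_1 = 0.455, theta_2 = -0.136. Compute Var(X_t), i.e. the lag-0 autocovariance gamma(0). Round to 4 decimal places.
\gamma(0) = 6.1276

For an MA(q) process X_t = eps_t + sum_i theta_i eps_{t-i} with
Var(eps_t) = sigma^2, the variance is
  gamma(0) = sigma^2 * (1 + sum_i theta_i^2).
  sum_i theta_i^2 = (0.455)^2 + (-0.136)^2 = 0.207025 + 0.018496 = 0.225521.
  gamma(0) = 5 * (1 + 0.225521) = 5 * 1.225521 = 6.127605, which rounds to 6.1276.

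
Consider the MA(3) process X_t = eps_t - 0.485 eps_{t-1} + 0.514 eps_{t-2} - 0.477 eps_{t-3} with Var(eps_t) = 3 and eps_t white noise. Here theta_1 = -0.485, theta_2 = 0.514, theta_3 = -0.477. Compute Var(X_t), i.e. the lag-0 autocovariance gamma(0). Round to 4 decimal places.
\gamma(0) = 5.1809

For an MA(q) process X_t = eps_t + sum_i theta_i eps_{t-i} with
Var(eps_t) = sigma^2, the variance is
  gamma(0) = sigma^2 * (1 + sum_i theta_i^2).
  sum_i theta_i^2 = (-0.485)^2 + (0.514)^2 + (-0.477)^2 = 0.235225 + 0.264196 + 0.227529 = 0.72695.
  gamma(0) = 3 * (1 + 0.72695) = 3 * 1.72695 = 5.18085, which rounds to 5.1809.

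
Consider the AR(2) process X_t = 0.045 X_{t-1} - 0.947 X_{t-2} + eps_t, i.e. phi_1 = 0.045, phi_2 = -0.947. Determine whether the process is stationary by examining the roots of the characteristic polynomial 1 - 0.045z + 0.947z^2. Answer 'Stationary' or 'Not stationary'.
\text{Stationary}

The AR(p) characteristic polynomial is P(z) = 1 - 0.045z + 0.947z^2.
Stationarity requires all roots to lie outside the unit circle, i.e. |z| > 1 for every root.
Set 1 + (-0.045) z + (0.947) z^2 = 0, i.e. a z^2 + b z + c = 0 with a = 0.947, b = -0.045, c = 1.
Discriminant D = b^2 - 4ac = (-0.045)^2 - 4*(0.947)*1 = 0.002025 - (3.788) = -3.785975.
D < 0, so the roots are the complex-conjugate pair z = (-b +/- i sqrt(-D)) / (2a) = 0.0238 +/- 1.0273i.
For a conjugate pair |z|^2 = z * conj(z) = (product of roots) = c/a = 1/(0.947) = 1.055966, so |z| = sqrt(1.055966) = 1.0276 for both roots.
Moduli of all roots: 1.0276, 1.0276.
All moduli strictly greater than 1? Yes.
Verdict: Stationary.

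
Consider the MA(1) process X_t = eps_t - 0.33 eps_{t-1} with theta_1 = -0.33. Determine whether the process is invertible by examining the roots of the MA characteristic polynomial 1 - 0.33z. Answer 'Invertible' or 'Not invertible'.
\text{Invertible}

The MA(q) characteristic polynomial is P(z) = 1 - 0.33z.
Invertibility requires all roots to lie outside the unit circle, i.e. |z| > 1 for every root.
This is linear in z: 1 + (-0.33) z = 0  =>  z = -1/(-0.33) = 3.030303,  |z| = 3.030303.
Moduli of all roots: 3.0303.
All moduli strictly greater than 1? Yes.
Verdict: Invertible.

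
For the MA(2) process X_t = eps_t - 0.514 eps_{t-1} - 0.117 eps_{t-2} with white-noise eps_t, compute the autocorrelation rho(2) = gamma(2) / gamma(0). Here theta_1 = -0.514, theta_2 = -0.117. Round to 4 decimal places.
\rho(2) = -0.0916

For an MA(q) process with theta_0 = 1, the autocovariance is
  gamma(k) = sigma^2 * sum_{i=0..q-k} theta_i * theta_{i+k},
and rho(k) = gamma(k) / gamma(0). Sigma^2 cancels.
  numerator   = (1)*(-0.117) = -0.117.
  denominator = (1)^2 + (-0.514)^2 + (-0.117)^2 = 1.277885.
  rho(2) = -0.117 / 1.277885 = -0.0916.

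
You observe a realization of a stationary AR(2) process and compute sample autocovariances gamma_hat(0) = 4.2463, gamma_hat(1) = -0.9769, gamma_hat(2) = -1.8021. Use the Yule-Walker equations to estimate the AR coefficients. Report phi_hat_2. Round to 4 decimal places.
\hat\phi_{2} = -0.5040

The Yule-Walker equations for an AR(p) process read, in matrix form,
  Gamma_p phi = r_p,   with   (Gamma_p)_{ij} = gamma(|i - j|),
                       (r_p)_i = gamma(i),   i,j = 1..p.
Substitute the sample gammas (Toeplitz matrix and right-hand side of size 2):
  Gamma_p = [[4.2463, -0.9769], [-0.9769, 4.2463]]
  r_p     = [-0.9769, -1.8021]
Written out:
  4.2463 phi_1 - 0.9769 phi_2 = -0.9769
  -0.9769 phi_1 + 4.2463 phi_2 = -1.8021
Solve by Cramer's rule:
  det = gamma(0)^2 - gamma(1)^2 = (4.2463)^2 - (-0.9769)^2 = 18.03106369 - 0.95433361 = 17.07673008
  phi_hat_1 = [gamma(1) gamma(0) - gamma(1) gamma(2)] / det = [(-0.9769)(4.2463) - (-0.9769)(-1.8021)] / 17.07673008 = -5.90868196 / 17.07673008 = -0.346
  phi_hat_2 = [gamma(0) gamma(2) - gamma(1)^2] / det = [(4.2463)(-1.8021) - (-0.9769)^2] / 17.07673008 = -8.60659084 / 17.07673008 = -0.504
So phi_hat = [-0.3460, -0.5040].
Therefore phi_hat_2 = -0.5040.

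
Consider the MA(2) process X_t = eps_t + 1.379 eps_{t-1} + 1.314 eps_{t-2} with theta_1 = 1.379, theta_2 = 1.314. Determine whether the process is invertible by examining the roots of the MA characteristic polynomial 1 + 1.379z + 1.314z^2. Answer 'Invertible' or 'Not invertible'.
\text{Not invertible}

The MA(q) characteristic polynomial is P(z) = 1 + 1.379z + 1.314z^2.
Invertibility requires all roots to lie outside the unit circle, i.e. |z| > 1 for every root.
Set 1 + (1.379) z + (1.314) z^2 = 0, i.e. a z^2 + b z + c = 0 with a = 1.314, b = 1.379, c = 1.
Discriminant D = b^2 - 4ac = (1.379)^2 - 4*(1.314)*1 = 1.901641 - (5.256) = -3.354359.
D < 0, so the roots are the complex-conjugate pair z = (-b +/- i sqrt(-D)) / (2a) = -0.5247 +/- 0.6969i.
For a conjugate pair |z|^2 = z * conj(z) = (product of roots) = c/a = 1/(1.314) = 0.761035, so |z| = sqrt(0.761035) = 0.8724 for both roots.
Moduli of all roots: 0.8724, 0.8724.
All moduli strictly greater than 1? No.
Verdict: Not invertible.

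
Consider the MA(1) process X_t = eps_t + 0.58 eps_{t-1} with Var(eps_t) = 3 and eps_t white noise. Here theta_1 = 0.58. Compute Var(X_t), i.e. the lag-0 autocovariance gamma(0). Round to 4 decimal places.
\gamma(0) = 4.0092

For an MA(q) process X_t = eps_t + sum_i theta_i eps_{t-i} with
Var(eps_t) = sigma^2, the variance is
  gamma(0) = sigma^2 * (1 + sum_i theta_i^2).
  sum_i theta_i^2 = (0.58)^2 = 0.3364.
  gamma(0) = 3 * (1 + 0.3364) = 3 * 1.3364 = 4.0092.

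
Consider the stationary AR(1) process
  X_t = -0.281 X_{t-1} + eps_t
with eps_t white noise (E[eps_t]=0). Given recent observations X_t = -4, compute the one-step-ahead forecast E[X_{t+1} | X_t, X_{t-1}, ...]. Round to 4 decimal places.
E[X_{t+1} \mid \mathcal F_t] = 1.1240

For an AR(p) model X_t = c + sum_i phi_i X_{t-i} + eps_t, the
one-step-ahead conditional mean is
  E[X_{t+1} | X_t, ...] = c + sum_i phi_i X_{t+1-i}.
Substitute known values:
  E[X_{t+1} | ...] = (-0.281) * (-4)
                   = 1.1240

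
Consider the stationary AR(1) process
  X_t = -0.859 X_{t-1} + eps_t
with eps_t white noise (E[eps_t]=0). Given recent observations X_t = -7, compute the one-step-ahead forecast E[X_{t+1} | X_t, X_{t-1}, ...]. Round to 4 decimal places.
E[X_{t+1} \mid \mathcal F_t] = 6.0130

For an AR(p) model X_t = c + sum_i phi_i X_{t-i} + eps_t, the
one-step-ahead conditional mean is
  E[X_{t+1} | X_t, ...] = c + sum_i phi_i X_{t+1-i}.
Substitute known values:
  E[X_{t+1} | ...] = (-0.859) * (-7)
                   = 6.0130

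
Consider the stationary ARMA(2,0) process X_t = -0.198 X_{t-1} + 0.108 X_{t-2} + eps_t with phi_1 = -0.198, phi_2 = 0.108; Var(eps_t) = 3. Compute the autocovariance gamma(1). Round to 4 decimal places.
\gamma(1) = -0.7087

Multiply the model equation by X_{t-k} and take expectations. With theta_0 = psi_0 = 1 and psi_j the MA(infinity) weights, this gives
  gamma(k) - sum_i phi_i gamma(k-i) = c_k,
  c_k = sigma^2 * sum_{j=k..q} theta_j psi_{j-k}   (c_k = 0 for k > q),
using gamma(-m) = gamma(m).
Pure AR (q = 0): c_0 = sigma^2 = 3, c_k = 0 for k >= 1.
Equations for k = 0, 1, 2 (AR order 2, c_2 = 0):
  (E0) gamma(0) = phi_1 gamma(1) + phi_2 gamma(2) + c_0
  (E1) gamma(1) = phi_1 gamma(0) + phi_2 gamma(1) + c_1
  (E2) gamma(2) = phi_1 gamma(1) + phi_2 gamma(0)
From (E1): gamma(1) = A gamma(0) + B with
  A = phi_1 / (1 - phi_2) = -0.198 / 0.892 = -0.221973,   B = c_1 / (1 - phi_2) = 0 / 0.892 = 0.
Insert (E2) into (E0): gamma(0) (1 - phi_2^2) = phi_1 (1 + phi_2) gamma(1) + c_0.
  phi_1 (1 + phi_2) = (-0.198)(1.108) = -0.219384,   1 - phi_2^2 = 0.988336.
Replace gamma(1) by A gamma(0) + B and collect gamma(0):
  gamma(0) [0.988336 - (-0.219384)(-0.221973)] = c_0 = 3
  gamma(0) * 0.939639 = 3
  gamma(0) = 3 / 0.939639 = 3.192717.
  gamma(1) = A gamma(0) = (-0.221973)(3.192717) = -0.708697.
Therefore gamma(1) = -0.7087 (to 4 decimal places).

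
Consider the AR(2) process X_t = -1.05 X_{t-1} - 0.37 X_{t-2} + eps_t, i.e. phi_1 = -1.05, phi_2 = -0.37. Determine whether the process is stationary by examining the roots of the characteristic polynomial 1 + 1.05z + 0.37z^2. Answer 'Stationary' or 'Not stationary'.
\text{Stationary}

The AR(p) characteristic polynomial is P(z) = 1 + 1.05z + 0.37z^2.
Stationarity requires all roots to lie outside the unit circle, i.e. |z| > 1 for every root.
Set 1 + (1.05) z + (0.37) z^2 = 0, i.e. a z^2 + b z + c = 0 with a = 0.37, b = 1.05, c = 1.
Discriminant D = b^2 - 4ac = (1.05)^2 - 4*(0.37)*1 = 1.1025 - (1.48) = -0.3775.
D < 0, so the roots are the complex-conjugate pair z = (-b +/- i sqrt(-D)) / (2a) = -1.4189 +/- 0.8303i.
For a conjugate pair |z|^2 = z * conj(z) = (product of roots) = c/a = 1/(0.37) = 2.702703, so |z| = sqrt(2.702703) = 1.644 for both roots.
Moduli of all roots: 1.6440, 1.6440.
All moduli strictly greater than 1? Yes.
Verdict: Stationary.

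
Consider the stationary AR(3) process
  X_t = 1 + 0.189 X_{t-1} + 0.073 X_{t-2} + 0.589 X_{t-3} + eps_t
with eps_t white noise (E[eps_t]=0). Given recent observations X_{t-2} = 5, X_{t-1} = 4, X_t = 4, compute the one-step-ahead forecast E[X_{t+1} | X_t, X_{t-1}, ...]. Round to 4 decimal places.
E[X_{t+1} \mid \mathcal F_t] = 4.9930

For an AR(p) model X_t = c + sum_i phi_i X_{t-i} + eps_t, the
one-step-ahead conditional mean is
  E[X_{t+1} | X_t, ...] = c + sum_i phi_i X_{t+1-i}.
Substitute known values:
  E[X_{t+1} | ...] = 1 + (0.189) * (4) + (0.073) * (4) + (0.589) * (5)
                   = 4.9930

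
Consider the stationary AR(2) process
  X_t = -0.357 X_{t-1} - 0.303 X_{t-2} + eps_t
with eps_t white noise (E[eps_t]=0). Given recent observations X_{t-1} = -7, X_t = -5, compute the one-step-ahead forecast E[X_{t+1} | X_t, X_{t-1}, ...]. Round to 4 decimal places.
E[X_{t+1} \mid \mathcal F_t] = 3.9060

For an AR(p) model X_t = c + sum_i phi_i X_{t-i} + eps_t, the
one-step-ahead conditional mean is
  E[X_{t+1} | X_t, ...] = c + sum_i phi_i X_{t+1-i}.
Substitute known values:
  E[X_{t+1} | ...] = (-0.357) * (-5) + (-0.303) * (-7)
                   = 3.9060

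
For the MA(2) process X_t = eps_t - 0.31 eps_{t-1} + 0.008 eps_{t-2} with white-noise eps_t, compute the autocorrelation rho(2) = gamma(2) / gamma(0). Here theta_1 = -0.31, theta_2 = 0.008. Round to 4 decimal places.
\rho(2) = 0.0073

For an MA(q) process with theta_0 = 1, the autocovariance is
  gamma(k) = sigma^2 * sum_{i=0..q-k} theta_i * theta_{i+k},
and rho(k) = gamma(k) / gamma(0). Sigma^2 cancels.
  numerator   = (1)*(0.008) = 0.008.
  denominator = (1)^2 + (-0.31)^2 + (0.008)^2 = 1.096164.
  rho(2) = 0.008 / 1.096164 = 0.0073.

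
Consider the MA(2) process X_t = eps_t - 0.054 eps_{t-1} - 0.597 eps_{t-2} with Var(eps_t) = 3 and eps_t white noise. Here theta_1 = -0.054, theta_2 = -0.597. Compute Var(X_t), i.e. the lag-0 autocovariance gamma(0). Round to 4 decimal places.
\gamma(0) = 4.0780

For an MA(q) process X_t = eps_t + sum_i theta_i eps_{t-i} with
Var(eps_t) = sigma^2, the variance is
  gamma(0) = sigma^2 * (1 + sum_i theta_i^2).
  sum_i theta_i^2 = (-0.054)^2 + (-0.597)^2 = 0.002916 + 0.356409 = 0.359325.
  gamma(0) = 3 * (1 + 0.359325) = 3 * 1.359325 = 4.077975, which rounds to 4.0780.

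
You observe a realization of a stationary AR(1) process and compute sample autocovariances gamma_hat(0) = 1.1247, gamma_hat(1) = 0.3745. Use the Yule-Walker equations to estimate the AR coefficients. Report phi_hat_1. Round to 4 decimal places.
\hat\phi_{1} = 0.3330

The Yule-Walker equations for an AR(p) process read, in matrix form,
  Gamma_p phi = r_p,   with   (Gamma_p)_{ij} = gamma(|i - j|),
                       (r_p)_i = gamma(i),   i,j = 1..p.
Substitute the sample gammas (Toeplitz matrix and right-hand side of size 1):
  Gamma_p = [[1.1247]]
  r_p     = [0.3745]
With p = 1 this is the single equation gamma(0) phi_1 = gamma(1):
  phi_hat_1 = gamma(1) / gamma(0) = 0.3745 / 1.1247 = 0.3330.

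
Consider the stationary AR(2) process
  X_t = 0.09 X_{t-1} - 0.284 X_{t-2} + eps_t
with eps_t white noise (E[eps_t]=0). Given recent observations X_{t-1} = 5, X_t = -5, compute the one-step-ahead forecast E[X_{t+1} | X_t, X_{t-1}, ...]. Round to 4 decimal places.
E[X_{t+1} \mid \mathcal F_t] = -1.8700

For an AR(p) model X_t = c + sum_i phi_i X_{t-i} + eps_t, the
one-step-ahead conditional mean is
  E[X_{t+1} | X_t, ...] = c + sum_i phi_i X_{t+1-i}.
Substitute known values:
  E[X_{t+1} | ...] = (0.09) * (-5) + (-0.284) * (5)
                   = -1.8700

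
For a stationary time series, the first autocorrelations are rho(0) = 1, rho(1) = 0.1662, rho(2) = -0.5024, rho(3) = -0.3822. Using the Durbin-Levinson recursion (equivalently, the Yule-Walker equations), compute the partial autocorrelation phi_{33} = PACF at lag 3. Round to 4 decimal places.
\phi_{33} = -0.2379

The PACF at lag k is phi_{kk}, the last component of the solution
to the Yule-Walker system G_k phi = r_k where
  (G_k)_{ij} = rho(|i - j|), (r_k)_i = rho(i), i,j = 1..k.
Equivalently, Durbin-Levinson gives phi_{kk} iteratively:
  phi_{11} = rho(1)
  phi_{kk} = [rho(k) - sum_{j=1..k-1} phi_{k-1,j} rho(k-j)]
            / [1 - sum_{j=1..k-1} phi_{k-1,j} rho(j)],
  phi_{k,j} = phi_{k-1,j} - phi_{kk} phi_{k-1,k-j},  j = 1..k-1.
Step k = 1:
  phi_11 = rho(1) = 0.1662.
Step k = 2:
  phi_22 = [rho(2) - phi_11 rho(1)] / [1 - phi_11 rho(1)] = [-0.5024 - (0.1662)(0.1662)] / [1 - (0.1662)(0.1662)]
         = -0.53002244 / 0.97237756 = -0.545079.
  Update: phi_21 = phi_11 - phi_22 phi_11 = 0.1662 - (-0.545079)(0.1662) = 0.256792.
Step k = 3:
  phi_33 = [rho(3) - phi_21 rho(2) - phi_22 rho(1)] / [1 - phi_21 rho(1) - phi_22 rho(2)]
    numerator   = -0.3822 - (0.256792)(-0.5024) - (-0.545079)(0.1662) = -0.16259554
    denominator = 1 - (0.256792)(0.1662) - (-0.545079)(-0.5024) = 0.68347354
  phi_33 = -0.16259554 / 0.68347354 = -0.2379.
Therefore phi_{33} = -0.2379.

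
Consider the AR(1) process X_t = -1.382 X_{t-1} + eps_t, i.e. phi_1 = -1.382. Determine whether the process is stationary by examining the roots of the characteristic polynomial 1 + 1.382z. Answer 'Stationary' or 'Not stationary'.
\text{Not stationary}

The AR(p) characteristic polynomial is P(z) = 1 + 1.382z.
Stationarity requires all roots to lie outside the unit circle, i.e. |z| > 1 for every root.
This is linear in z: 1 + (1.382) z = 0  =>  z = -1/(1.382) = -0.723589,  |z| = 0.723589.
Moduli of all roots: 0.7236.
All moduli strictly greater than 1? No.
Verdict: Not stationary.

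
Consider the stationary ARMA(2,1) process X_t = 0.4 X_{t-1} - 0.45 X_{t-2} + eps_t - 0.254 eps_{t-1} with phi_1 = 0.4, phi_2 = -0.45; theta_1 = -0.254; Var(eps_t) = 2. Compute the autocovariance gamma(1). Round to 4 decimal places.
\gamma(1) = 0.3418

Multiply the model equation by X_{t-k} and take expectations. With theta_0 = psi_0 = 1 and psi_j the MA(infinity) weights, this gives
  gamma(k) - sum_i phi_i gamma(k-i) = c_k,
  c_k = sigma^2 * sum_{j=k..q} theta_j psi_{j-k}   (c_k = 0 for k > q),
using gamma(-m) = gamma(m).
psi-weights needed (psi_j = theta_j + sum_i phi_i psi_{j-i}):
  psi_1 = theta_1 + phi_1 = -0.254 + (0.4) = 0.146
Right-hand sides:
  c_0 = sigma^2 (1 + theta_1 psi_1) = 2 * (1 + (-0.254)(0.146)) = 2 * 0.962916 = 1.925832
  c_1 = sigma^2 theta_1 = 2 * (-0.254) = -0.508
  c_2 = 0
Equations for k = 0, 1, 2 (AR order 2, c_2 = 0):
  (E0) gamma(0) = phi_1 gamma(1) + phi_2 gamma(2) + c_0
  (E1) gamma(1) = phi_1 gamma(0) + phi_2 gamma(1) + c_1
  (E2) gamma(2) = phi_1 gamma(1) + phi_2 gamma(0)
From (E1): gamma(1) = A gamma(0) + B with
  A = phi_1 / (1 - phi_2) = 0.4 / 1.45 = 0.275862,   B = c_1 / (1 - phi_2) = -0.508 / 1.45 = -0.350345.
Insert (E2) into (E0): gamma(0) (1 - phi_2^2) = phi_1 (1 + phi_2) gamma(1) + c_0.
  phi_1 (1 + phi_2) = (0.4)(0.55) = 0.22,   1 - phi_2^2 = 0.7975.
Replace gamma(1) by A gamma(0) + B and collect gamma(0):
  gamma(0) [0.7975 - (0.22)(0.275862)] = (0.22)(-0.350345) + 1.925832
  gamma(0) * 0.73681 = 1.848756
  gamma(0) = 1.848756 / 0.73681 = 2.509134.
  gamma(1) = A gamma(0) + B = (0.275862)(2.509134) + (-0.350345) = 0.34183.
Therefore gamma(1) = 0.3418 (to 4 decimal places).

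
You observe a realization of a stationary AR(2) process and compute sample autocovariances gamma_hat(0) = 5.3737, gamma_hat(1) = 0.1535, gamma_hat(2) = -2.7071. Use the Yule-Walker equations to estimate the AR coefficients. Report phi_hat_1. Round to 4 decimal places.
\hat\phi_{1} = 0.0430

The Yule-Walker equations for an AR(p) process read, in matrix form,
  Gamma_p phi = r_p,   with   (Gamma_p)_{ij} = gamma(|i - j|),
                       (r_p)_i = gamma(i),   i,j = 1..p.
Substitute the sample gammas (Toeplitz matrix and right-hand side of size 2):
  Gamma_p = [[5.3737, 0.1535], [0.1535, 5.3737]]
  r_p     = [0.1535, -2.7071]
Written out:
  5.3737 phi_1 + 0.1535 phi_2 = 0.1535
  0.1535 phi_1 + 5.3737 phi_2 = -2.7071
Solve by Cramer's rule:
  det = gamma(0)^2 - gamma(1)^2 = (5.3737)^2 - (0.1535)^2 = 28.87665169 - 0.02356225 = 28.85308944
  phi_hat_1 = [gamma(1) gamma(0) - gamma(1) gamma(2)] / det = [(0.1535)(5.3737) - (0.1535)(-2.7071)] / 28.85308944 = 1.2404028 / 28.85308944 = 0.043
  phi_hat_2 = [gamma(0) gamma(2) - gamma(1)^2] / det = [(5.3737)(-2.7071) - (0.1535)^2] / 28.85308944 = -14.57070552 / 28.85308944 = -0.505
So phi_hat = [0.0430, -0.5050].
Therefore phi_hat_1 = 0.0430.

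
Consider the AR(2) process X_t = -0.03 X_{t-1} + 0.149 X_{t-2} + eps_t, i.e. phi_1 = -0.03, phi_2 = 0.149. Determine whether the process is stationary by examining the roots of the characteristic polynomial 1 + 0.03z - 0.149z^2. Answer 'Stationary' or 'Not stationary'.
\text{Stationary}

The AR(p) characteristic polynomial is P(z) = 1 + 0.03z - 0.149z^2.
Stationarity requires all roots to lie outside the unit circle, i.e. |z| > 1 for every root.
Set 1 + (0.03) z + (-0.149) z^2 = 0, i.e. a z^2 + b z + c = 0 with a = -0.149, b = 0.03, c = 1.
Discriminant D = b^2 - 4ac = (0.03)^2 - 4*(-0.149)*1 = 0.0009 - (-0.596) = 0.5969.
D >= 0, so the roots are real: z = (-b +/- sqrt(D)) / (2a) = (-0.03 +/- 0.772593) / (-0.298).
  z_1 = (-0.03 + 0.772593) / (-0.298) = -2.4919,   |z_1| = 2.4919.
  z_2 = (-0.03 - 0.772593) / (-0.298) = 2.6933,   |z_2| = 2.6933.
Moduli of all roots: 2.4919, 2.6933.
All moduli strictly greater than 1? Yes.
Verdict: Stationary.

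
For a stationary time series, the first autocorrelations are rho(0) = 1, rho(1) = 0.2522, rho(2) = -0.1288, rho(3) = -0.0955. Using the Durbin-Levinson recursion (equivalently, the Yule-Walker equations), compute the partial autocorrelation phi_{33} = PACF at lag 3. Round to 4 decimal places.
\phi_{33} = -0.0050

The PACF at lag k is phi_{kk}, the last component of the solution
to the Yule-Walker system G_k phi = r_k where
  (G_k)_{ij} = rho(|i - j|), (r_k)_i = rho(i), i,j = 1..k.
Equivalently, Durbin-Levinson gives phi_{kk} iteratively:
  phi_{11} = rho(1)
  phi_{kk} = [rho(k) - sum_{j=1..k-1} phi_{k-1,j} rho(k-j)]
            / [1 - sum_{j=1..k-1} phi_{k-1,j} rho(j)],
  phi_{k,j} = phi_{k-1,j} - phi_{kk} phi_{k-1,k-j},  j = 1..k-1.
Step k = 1:
  phi_11 = rho(1) = 0.2522.
Step k = 2:
  phi_22 = [rho(2) - phi_11 rho(1)] / [1 - phi_11 rho(1)] = [-0.1288 - (0.2522)(0.2522)] / [1 - (0.2522)(0.2522)]
         = -0.19240484 / 0.93639516 = -0.205474.
  Update: phi_21 = phi_11 - phi_22 phi_11 = 0.2522 - (-0.205474)(0.2522) = 0.304021.
Step k = 3:
  phi_33 = [rho(3) - phi_21 rho(2) - phi_22 rho(1)] / [1 - phi_21 rho(1) - phi_22 rho(2)]
    numerator   = -0.0955 - (0.304021)(-0.1288) - (-0.205474)(0.2522) = -0.00452162
    denominator = 1 - (0.304021)(0.2522) - (-0.205474)(-0.1288) = 0.89686097
  phi_33 = -0.00452162 / 0.89686097 = -0.005.
Therefore phi_{33} = -0.0050.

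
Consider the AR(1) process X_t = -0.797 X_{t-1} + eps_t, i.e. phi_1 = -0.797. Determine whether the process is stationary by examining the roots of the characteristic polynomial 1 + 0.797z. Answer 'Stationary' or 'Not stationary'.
\text{Stationary}

The AR(p) characteristic polynomial is P(z) = 1 + 0.797z.
Stationarity requires all roots to lie outside the unit circle, i.e. |z| > 1 for every root.
This is linear in z: 1 + (0.797) z = 0  =>  z = -1/(0.797) = -1.254705,  |z| = 1.254705.
Moduli of all roots: 1.2547.
All moduli strictly greater than 1? Yes.
Verdict: Stationary.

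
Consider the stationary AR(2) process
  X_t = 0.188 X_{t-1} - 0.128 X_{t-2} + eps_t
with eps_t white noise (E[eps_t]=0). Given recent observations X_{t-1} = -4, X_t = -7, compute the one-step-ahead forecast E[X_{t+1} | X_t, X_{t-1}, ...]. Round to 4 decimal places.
E[X_{t+1} \mid \mathcal F_t] = -0.8040

For an AR(p) model X_t = c + sum_i phi_i X_{t-i} + eps_t, the
one-step-ahead conditional mean is
  E[X_{t+1} | X_t, ...] = c + sum_i phi_i X_{t+1-i}.
Substitute known values:
  E[X_{t+1} | ...] = (0.188) * (-7) + (-0.128) * (-4)
                   = -0.8040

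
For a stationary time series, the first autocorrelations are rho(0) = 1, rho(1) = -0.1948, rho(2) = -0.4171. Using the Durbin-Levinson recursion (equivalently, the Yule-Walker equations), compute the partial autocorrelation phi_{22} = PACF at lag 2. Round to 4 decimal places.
\phi_{22} = -0.4730

The PACF at lag k is phi_{kk}, the last component of the solution
to the Yule-Walker system G_k phi = r_k where
  (G_k)_{ij} = rho(|i - j|), (r_k)_i = rho(i), i,j = 1..k.
Equivalently, Durbin-Levinson gives phi_{kk} iteratively:
  phi_{11} = rho(1)
  phi_{kk} = [rho(k) - sum_{j=1..k-1} phi_{k-1,j} rho(k-j)]
            / [1 - sum_{j=1..k-1} phi_{k-1,j} rho(j)],
  phi_{k,j} = phi_{k-1,j} - phi_{kk} phi_{k-1,k-j},  j = 1..k-1.
Step k = 1:
  phi_11 = rho(1) = -0.1948.
Step k = 2:
  phi_22 = [rho(2) - phi_11 rho(1)] / [1 - phi_11 rho(1)] = [-0.4171 - (-0.1948)(-0.1948)] / [1 - (-0.1948)(-0.1948)]
         = -0.45504704 / 0.96205296 = -0.473.
Therefore phi_{22} = -0.4730.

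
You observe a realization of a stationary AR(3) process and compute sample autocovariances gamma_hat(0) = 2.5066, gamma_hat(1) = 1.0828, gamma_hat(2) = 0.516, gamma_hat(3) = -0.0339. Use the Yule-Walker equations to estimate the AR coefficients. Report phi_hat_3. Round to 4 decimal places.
\hat\phi_{3} = -0.1360

The Yule-Walker equations for an AR(p) process read, in matrix form,
  Gamma_p phi = r_p,   with   (Gamma_p)_{ij} = gamma(|i - j|),
                       (r_p)_i = gamma(i),   i,j = 1..p.
Substitute the sample gammas (Toeplitz matrix and right-hand side of size 3):
  Gamma_p = [[2.5066, 1.0828, 0.516], [1.0828, 2.5066, 1.0828], [0.516, 1.0828, 2.5066]]
  r_p     = [1.0828, 0.516, -0.0339]
Written out (R1..R3):
  (R1) 2.5066 phi_1 + 1.0828 phi_2 + 0.516 phi_3 = 1.0828
  (R2) 1.0828 phi_1 + 2.5066 phi_2 + 1.0828 phi_3 = 0.516
  (R3) 0.516 phi_1 + 1.0828 phi_2 + 2.5066 phi_3 = -0.0339
Gaussian elimination:
  R2 <- R2 - (1.0828/2.5066) R1 = R2 - (0.43198) R1:  2.038853 phi_2 + 0.859899 phi_3 = 0.048253
  R3 <- R3 - (0.516/2.5066) R1 = R3 - (0.205857) R1:  0.859899 phi_2 + 2.400378 phi_3 = -0.256801
  R3 <- R3 - (0.859899/2.038853) R2 = R3 - (0.421756) R2:  2.037711 phi_3 = -0.277152
Back-substitution:
  phi_hat_3 = -0.277152 / 2.037711 = -0.136012
  phi_hat_2 = (0.048253 - (0.859899)(-0.136012)) / 2.038853 = 0.08103
  phi_hat_1 = (1.0828 - (1.0828)(0.08103) - (0.516)(-0.136012)) / 2.5066 = 0.424975
So phi_hat = [0.4250, 0.0810, -0.1360].
Therefore phi_hat_3 = -0.1360.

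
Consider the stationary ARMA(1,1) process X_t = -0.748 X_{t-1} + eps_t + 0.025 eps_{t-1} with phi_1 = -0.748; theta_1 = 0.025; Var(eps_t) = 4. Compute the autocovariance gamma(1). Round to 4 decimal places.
\gamma(1) = -6.4426

Multiply the model equation by X_{t-k} and take expectations. With theta_0 = psi_0 = 1 and psi_j the MA(infinity) weights, this gives
  gamma(k) - sum_i phi_i gamma(k-i) = c_k,
  c_k = sigma^2 * sum_{j=k..q} theta_j psi_{j-k}   (c_k = 0 for k > q),
using gamma(-m) = gamma(m).
psi-weights needed (psi_j = theta_j + sum_i phi_i psi_{j-i}):
  psi_1 = theta_1 + phi_1 = 0.025 + (-0.748) = -0.723
Right-hand sides:
  c_0 = sigma^2 (1 + theta_1 psi_1) = 4 * (1 + (0.025)(-0.723)) = 4 * 0.981925 = 3.9277
  c_1 = sigma^2 theta_1 = 4 * (0.025) = 0.1
  c_2 = 0
Equations for k = 0 and k = 1 (AR order 1):
  gamma(0) = phi_1 gamma(1) + c_0
  gamma(1) = phi_1 gamma(0) + c_1
Substituting the second into the first: gamma(0) (1 - phi_1^2) = c_0 + phi_1 c_1, so
  gamma(0) = (c_0 + phi_1 c_1) / (1 - phi_1^2) = (3.9277 + (-0.748)(0.1)) / (1 - (-0.748)^2) = 3.8529 / 0.440496 = 8.746731.
  gamma(1) = phi_1 gamma(0) + c_1 = (-0.748)(8.746731) + (0.1) = -6.442555.
Therefore gamma(1) = -6.4426 (to 4 decimal places).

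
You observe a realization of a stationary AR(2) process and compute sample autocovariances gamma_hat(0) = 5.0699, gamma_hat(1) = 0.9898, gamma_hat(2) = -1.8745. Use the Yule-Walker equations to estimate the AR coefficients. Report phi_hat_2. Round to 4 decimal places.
\hat\phi_{2} = -0.4240

The Yule-Walker equations for an AR(p) process read, in matrix form,
  Gamma_p phi = r_p,   with   (Gamma_p)_{ij} = gamma(|i - j|),
                       (r_p)_i = gamma(i),   i,j = 1..p.
Substitute the sample gammas (Toeplitz matrix and right-hand side of size 2):
  Gamma_p = [[5.0699, 0.9898], [0.9898, 5.0699]]
  r_p     = [0.9898, -1.8745]
Written out:
  5.0699 phi_1 + 0.9898 phi_2 = 0.9898
  0.9898 phi_1 + 5.0699 phi_2 = -1.8745
Solve by Cramer's rule:
  det = gamma(0)^2 - gamma(1)^2 = (5.0699)^2 - (0.9898)^2 = 25.70388601 - 0.97970404 = 24.72418197
  phi_hat_1 = [gamma(1) gamma(0) - gamma(1) gamma(2)] / det = [(0.9898)(5.0699) - (0.9898)(-1.8745)] / 24.72418197 = 6.87356712 / 24.72418197 = 0.278
  phi_hat_2 = [gamma(0) gamma(2) - gamma(1)^2] / det = [(5.0699)(-1.8745) - (0.9898)^2] / 24.72418197 = -10.48323159 / 24.72418197 = -0.424
So phi_hat = [0.2780, -0.4240].
Therefore phi_hat_2 = -0.4240.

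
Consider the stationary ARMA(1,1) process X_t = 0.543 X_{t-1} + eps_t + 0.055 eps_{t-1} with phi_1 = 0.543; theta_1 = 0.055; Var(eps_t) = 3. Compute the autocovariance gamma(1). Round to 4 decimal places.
\gamma(1) = 2.6201

Multiply the model equation by X_{t-k} and take expectations. With theta_0 = psi_0 = 1 and psi_j the MA(infinity) weights, this gives
  gamma(k) - sum_i phi_i gamma(k-i) = c_k,
  c_k = sigma^2 * sum_{j=k..q} theta_j psi_{j-k}   (c_k = 0 for k > q),
using gamma(-m) = gamma(m).
psi-weights needed (psi_j = theta_j + sum_i phi_i psi_{j-i}):
  psi_1 = theta_1 + phi_1 = 0.055 + (0.543) = 0.598
Right-hand sides:
  c_0 = sigma^2 (1 + theta_1 psi_1) = 3 * (1 + (0.055)(0.598)) = 3 * 1.03289 = 3.09867
  c_1 = sigma^2 theta_1 = 3 * (0.055) = 0.165
  c_2 = 0
Equations for k = 0 and k = 1 (AR order 1):
  gamma(0) = phi_1 gamma(1) + c_0
  gamma(1) = phi_1 gamma(0) + c_1
Substituting the second into the first: gamma(0) (1 - phi_1^2) = c_0 + phi_1 c_1, so
  gamma(0) = (c_0 + phi_1 c_1) / (1 - phi_1^2) = (3.09867 + (0.543)(0.165)) / (1 - (0.543)^2) = 3.188265 / 0.705151 = 4.521393.
  gamma(1) = phi_1 gamma(0) + c_1 = (0.543)(4.521393) + (0.165) = 2.620117.
Therefore gamma(1) = 2.6201 (to 4 decimal places).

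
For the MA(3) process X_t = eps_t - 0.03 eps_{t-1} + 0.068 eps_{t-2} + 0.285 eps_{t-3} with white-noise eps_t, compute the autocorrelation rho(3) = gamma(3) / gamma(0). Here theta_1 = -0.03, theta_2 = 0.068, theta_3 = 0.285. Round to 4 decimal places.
\rho(3) = 0.2623

For an MA(q) process with theta_0 = 1, the autocovariance is
  gamma(k) = sigma^2 * sum_{i=0..q-k} theta_i * theta_{i+k},
and rho(k) = gamma(k) / gamma(0). Sigma^2 cancels.
  numerator   = (1)*(0.285) = 0.285.
  denominator = (1)^2 + (-0.03)^2 + (0.068)^2 + (0.285)^2 = 1.086749.
  rho(3) = 0.285 / 1.086749 = 0.2623.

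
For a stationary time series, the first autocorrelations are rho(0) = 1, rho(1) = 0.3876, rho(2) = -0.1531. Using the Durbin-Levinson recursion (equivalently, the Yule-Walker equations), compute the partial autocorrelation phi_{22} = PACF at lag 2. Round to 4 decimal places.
\phi_{22} = -0.3570

The PACF at lag k is phi_{kk}, the last component of the solution
to the Yule-Walker system G_k phi = r_k where
  (G_k)_{ij} = rho(|i - j|), (r_k)_i = rho(i), i,j = 1..k.
Equivalently, Durbin-Levinson gives phi_{kk} iteratively:
  phi_{11} = rho(1)
  phi_{kk} = [rho(k) - sum_{j=1..k-1} phi_{k-1,j} rho(k-j)]
            / [1 - sum_{j=1..k-1} phi_{k-1,j} rho(j)],
  phi_{k,j} = phi_{k-1,j} - phi_{kk} phi_{k-1,k-j},  j = 1..k-1.
Step k = 1:
  phi_11 = rho(1) = 0.3876.
Step k = 2:
  phi_22 = [rho(2) - phi_11 rho(1)] / [1 - phi_11 rho(1)] = [-0.1531 - (0.3876)(0.3876)] / [1 - (0.3876)(0.3876)]
         = -0.30333376 / 0.84976624 = -0.357.
Therefore phi_{22} = -0.3570.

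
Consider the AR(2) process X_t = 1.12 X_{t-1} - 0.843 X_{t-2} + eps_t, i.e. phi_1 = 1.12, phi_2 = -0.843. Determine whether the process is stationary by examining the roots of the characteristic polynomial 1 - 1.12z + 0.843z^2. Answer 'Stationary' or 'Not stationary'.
\text{Stationary}

The AR(p) characteristic polynomial is P(z) = 1 - 1.12z + 0.843z^2.
Stationarity requires all roots to lie outside the unit circle, i.e. |z| > 1 for every root.
Set 1 + (-1.12) z + (0.843) z^2 = 0, i.e. a z^2 + b z + c = 0 with a = 0.843, b = -1.12, c = 1.
Discriminant D = b^2 - 4ac = (-1.12)^2 - 4*(0.843)*1 = 1.2544 - (3.372) = -2.1176.
D < 0, so the roots are the complex-conjugate pair z = (-b +/- i sqrt(-D)) / (2a) = 0.6643 +/- 0.8631i.
For a conjugate pair |z|^2 = z * conj(z) = (product of roots) = c/a = 1/(0.843) = 1.18624, so |z| = sqrt(1.18624) = 1.0891 for both roots.
Moduli of all roots: 1.0891, 1.0891.
All moduli strictly greater than 1? Yes.
Verdict: Stationary.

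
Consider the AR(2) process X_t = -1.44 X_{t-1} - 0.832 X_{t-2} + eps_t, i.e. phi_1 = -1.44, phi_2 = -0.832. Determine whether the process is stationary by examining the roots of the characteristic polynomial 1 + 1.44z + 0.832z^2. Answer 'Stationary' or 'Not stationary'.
\text{Stationary}

The AR(p) characteristic polynomial is P(z) = 1 + 1.44z + 0.832z^2.
Stationarity requires all roots to lie outside the unit circle, i.e. |z| > 1 for every root.
Set 1 + (1.44) z + (0.832) z^2 = 0, i.e. a z^2 + b z + c = 0 with a = 0.832, b = 1.44, c = 1.
Discriminant D = b^2 - 4ac = (1.44)^2 - 4*(0.832)*1 = 2.0736 - (3.328) = -1.2544.
D < 0, so the roots are the complex-conjugate pair z = (-b +/- i sqrt(-D)) / (2a) = -0.8654 +/- 0.6731i.
For a conjugate pair |z|^2 = z * conj(z) = (product of roots) = c/a = 1/(0.832) = 1.201923, so |z| = sqrt(1.201923) = 1.0963 for both roots.
Moduli of all roots: 1.0963, 1.0963.
All moduli strictly greater than 1? Yes.
Verdict: Stationary.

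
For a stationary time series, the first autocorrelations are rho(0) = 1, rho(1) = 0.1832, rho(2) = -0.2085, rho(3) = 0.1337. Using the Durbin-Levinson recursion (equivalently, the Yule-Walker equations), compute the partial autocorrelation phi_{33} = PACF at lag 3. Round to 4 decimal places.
\phi_{33} = 0.2510

The PACF at lag k is phi_{kk}, the last component of the solution
to the Yule-Walker system G_k phi = r_k where
  (G_k)_{ij} = rho(|i - j|), (r_k)_i = rho(i), i,j = 1..k.
Equivalently, Durbin-Levinson gives phi_{kk} iteratively:
  phi_{11} = rho(1)
  phi_{kk} = [rho(k) - sum_{j=1..k-1} phi_{k-1,j} rho(k-j)]
            / [1 - sum_{j=1..k-1} phi_{k-1,j} rho(j)],
  phi_{k,j} = phi_{k-1,j} - phi_{kk} phi_{k-1,k-j},  j = 1..k-1.
Step k = 1:
  phi_11 = rho(1) = 0.1832.
Step k = 2:
  phi_22 = [rho(2) - phi_11 rho(1)] / [1 - phi_11 rho(1)] = [-0.2085 - (0.1832)(0.1832)] / [1 - (0.1832)(0.1832)]
         = -0.24206224 / 0.96643776 = -0.250469.
  Update: phi_21 = phi_11 - phi_22 phi_11 = 0.1832 - (-0.250469)(0.1832) = 0.229086.
Step k = 3:
  phi_33 = [rho(3) - phi_21 rho(2) - phi_22 rho(1)] / [1 - phi_21 rho(1) - phi_22 rho(2)]
    numerator   = 0.1337 - (0.229086)(-0.2085) - (-0.250469)(0.1832) = 0.22735023
    denominator = 1 - (0.229086)(0.1832) - (-0.250469)(-0.2085) = 0.90580879
  phi_33 = 0.22735023 / 0.90580879 = 0.251.
Therefore phi_{33} = 0.2510.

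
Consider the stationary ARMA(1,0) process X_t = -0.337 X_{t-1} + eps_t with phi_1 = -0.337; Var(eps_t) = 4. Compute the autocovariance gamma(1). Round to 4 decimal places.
\gamma(1) = -1.5207

Multiply the model equation by X_{t-k} and take expectations. With theta_0 = psi_0 = 1 and psi_j the MA(infinity) weights, this gives
  gamma(k) - sum_i phi_i gamma(k-i) = c_k,
  c_k = sigma^2 * sum_{j=k..q} theta_j psi_{j-k}   (c_k = 0 for k > q),
using gamma(-m) = gamma(m).
Pure AR (q = 0): c_0 = sigma^2 = 4, c_k = 0 for k >= 1.
Equations for k = 0 and k = 1 (AR order 1):
  gamma(0) = phi_1 gamma(1) + c_0
  gamma(1) = phi_1 gamma(0) + c_1
Substituting the second into the first: gamma(0) (1 - phi_1^2) = c_0 + phi_1 c_1, so
  gamma(0) = c_0 / (1 - phi_1^2) = 4 / (1 - (-0.337)^2) = 4 / 0.886431 = 4.512478.
  gamma(1) = phi_1 gamma(0) = (-0.337)(4.512478) = -1.520705.
Therefore gamma(1) = -1.5207 (to 4 decimal places).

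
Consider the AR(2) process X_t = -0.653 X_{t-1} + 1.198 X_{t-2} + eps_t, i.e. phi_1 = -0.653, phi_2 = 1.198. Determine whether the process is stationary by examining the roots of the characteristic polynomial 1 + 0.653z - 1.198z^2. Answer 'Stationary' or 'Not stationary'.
\text{Not stationary}

The AR(p) characteristic polynomial is P(z) = 1 + 0.653z - 1.198z^2.
Stationarity requires all roots to lie outside the unit circle, i.e. |z| > 1 for every root.
Set 1 + (0.653) z + (-1.198) z^2 = 0, i.e. a z^2 + b z + c = 0 with a = -1.198, b = 0.653, c = 1.
Discriminant D = b^2 - 4ac = (0.653)^2 - 4*(-1.198)*1 = 0.426409 - (-4.792) = 5.218409.
D >= 0, so the roots are real: z = (-b +/- sqrt(D)) / (2a) = (-0.653 +/- 2.284384) / (-2.396).
  z_1 = (-0.653 + 2.284384) / (-2.396) = -0.6809,   |z_1| = 0.6809.
  z_2 = (-0.653 - 2.284384) / (-2.396) = 1.226,   |z_2| = 1.226.
Moduli of all roots: 0.6809, 1.2260.
All moduli strictly greater than 1? No.
Verdict: Not stationary.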